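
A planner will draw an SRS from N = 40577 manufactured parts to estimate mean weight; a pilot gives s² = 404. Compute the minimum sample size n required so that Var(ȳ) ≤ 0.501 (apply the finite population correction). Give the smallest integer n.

791

Without fpc, n₀ = s²/D = 404/0.501 = 806.3872.
With fpc, (1 − n/N)·s²/n ≤ D requires n ≥ n₀/(1 + n₀/N) = 806.3872/(1 + 806.3872/40577) = 790.6741.
Rounding up, n = 791.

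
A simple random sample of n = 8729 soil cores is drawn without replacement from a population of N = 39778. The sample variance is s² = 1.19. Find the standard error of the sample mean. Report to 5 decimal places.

0.01032

Under SRS without replacement, Var(ȳ) = (1 − f)·s²/n with f = n/N = 8729/39778 = 0.21944291.
Var(ȳ) = (1 − 0.21944291)·1.19/8729 = 0.78055709·1.3632719 × 10^-4 = 1.0641115 × 10^-4.
SE(ȳ) = √(1.0641115 × 10^-4) = 0.01032.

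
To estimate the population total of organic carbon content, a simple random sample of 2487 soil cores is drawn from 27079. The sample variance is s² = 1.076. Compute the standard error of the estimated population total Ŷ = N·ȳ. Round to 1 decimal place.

536.8

Var(Ŷ) = N²·Var(ȳ) = N²·(1 − n/N)·s²/n.
f = 2487/27079 = 0.09184239; Var(ȳ) = 0.90815761·1.076/2487 = 3.9291419 × 10^-4.
Var(Ŷ) = 27079² · (3.9291419 × 10^-4) = 288113.07.
SE(Ŷ) = √(288113.07) = 536.8.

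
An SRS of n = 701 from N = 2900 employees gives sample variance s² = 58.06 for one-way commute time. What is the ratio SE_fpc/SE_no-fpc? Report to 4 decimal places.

0.8708

f = n/N = 701/2900 = 0.24172414.
SE_no-fpc = √(s²/n) = 0.28779252; SE_fpc = √((1−f)s²/n) = 0.25060696.
Ratio = √(1−f) = 0.87079037.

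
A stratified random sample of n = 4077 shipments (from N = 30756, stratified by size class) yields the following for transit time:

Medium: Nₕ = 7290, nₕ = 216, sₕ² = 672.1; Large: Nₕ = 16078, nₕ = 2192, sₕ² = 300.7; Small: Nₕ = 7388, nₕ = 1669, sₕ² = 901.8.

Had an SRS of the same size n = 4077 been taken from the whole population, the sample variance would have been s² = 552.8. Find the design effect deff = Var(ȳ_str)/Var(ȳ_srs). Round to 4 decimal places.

Var(ȳ_str) = Σ Wₕ²(1−fₕ)sₕ²/nₕ with Wₕ = Nₕ/30756:
  Medium: (7290/30756)²·(1−216/7290)·672.1/216 = 0.16963405
  Large: (16078/30756)²·(1−2192/16078)·300.7/2192 = 0.032377429
  Small: (7388/30756)²·(1−1669/7388)·901.8/1669 = 0.024134659
  → Var(ȳ_str) = 0.22614614.
Var(ȳ_srs) = (1 − 4077/30756)·552.8/4077 = 0.11761617.
deff = 0.22614614 / 0.11761617 = 1.9227.

1.9227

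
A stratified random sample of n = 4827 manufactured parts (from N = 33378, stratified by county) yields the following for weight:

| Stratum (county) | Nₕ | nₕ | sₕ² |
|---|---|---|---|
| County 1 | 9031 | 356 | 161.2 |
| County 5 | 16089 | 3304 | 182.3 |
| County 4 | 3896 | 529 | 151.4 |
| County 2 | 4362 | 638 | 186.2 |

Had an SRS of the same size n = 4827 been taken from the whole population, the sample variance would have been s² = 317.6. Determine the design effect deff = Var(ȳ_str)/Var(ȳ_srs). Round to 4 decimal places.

Var(ȳ_str) = Σ Wₕ²(1−fₕ)sₕ²/nₕ with Wₕ = Nₕ/33378:
  County 1: (9031/33378)²·(1−356/9031)·161.2/356 = 0.031841956
  County 5: (16089/33378)²·(1−3304/16089)·182.3/3304 = 0.010187223
  County 4: (3896/33378)²·(1−529/3896)·151.4/529 = 0.0033698584
  County 2: (4362/33378)²·(1−638/4362)·186.2/638 = 0.0042553346
  → Var(ȳ_str) = 0.049654372.
Var(ȳ_srs) = (1 − 4827/33378)·317.6/4827 = 0.056281311.
deff = 0.049654372 / 0.056281311 = 0.8823.

0.8823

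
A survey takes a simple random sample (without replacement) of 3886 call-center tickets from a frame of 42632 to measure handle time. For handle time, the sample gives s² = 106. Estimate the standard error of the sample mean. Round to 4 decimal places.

0.1575

Under SRS without replacement, Var(ȳ) = (1 − f)·s²/n with f = n/N = 3886/42632 = 0.09115219.
Var(ȳ) = (1 − 0.09115219)·106/3886 = 0.90884781·0.027277406 = 0.024791011.
SE(ȳ) = √(0.024791011) = 0.1575.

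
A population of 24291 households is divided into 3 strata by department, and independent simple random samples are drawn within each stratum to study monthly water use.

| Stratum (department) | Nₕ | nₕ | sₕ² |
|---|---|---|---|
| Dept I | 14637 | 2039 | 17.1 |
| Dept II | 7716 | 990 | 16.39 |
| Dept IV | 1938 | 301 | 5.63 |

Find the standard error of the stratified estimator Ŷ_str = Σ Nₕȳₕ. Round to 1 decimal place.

Var(Ŷ_str) = Σₕ Nₕ²(1 − fₕ)sₕ²/nₕ.
Dept I: 14637²·(1 − 2039/14637)·17.1/2039 = 1.5464382 × 10^6.
Dept II: 7716²·(1 − 990/7716)·16.39/990 = 859197.18.
Dept IV: 1938²·(1 − 301/1938)·5.63/301 = 59339.564.
Sum = 2.4649749 × 10^6.
SE = √(2.4649749 × 10^6) = 1570.0.

1570.0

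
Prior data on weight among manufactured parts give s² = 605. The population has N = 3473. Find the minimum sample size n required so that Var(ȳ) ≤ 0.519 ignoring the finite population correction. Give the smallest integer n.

Without fpc, n₀ = s²/D = 605/0.519 = 1165.7033.
Rounding up, n = 1166.

1166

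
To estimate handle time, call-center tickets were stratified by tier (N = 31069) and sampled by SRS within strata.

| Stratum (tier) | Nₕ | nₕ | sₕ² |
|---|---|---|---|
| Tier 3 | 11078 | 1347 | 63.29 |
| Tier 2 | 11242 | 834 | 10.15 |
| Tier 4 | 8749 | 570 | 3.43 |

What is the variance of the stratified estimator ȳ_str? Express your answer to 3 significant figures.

0.00717

Var(ȳ_str) = Σₕ Wₕ²(1 − fₕ)sₕ²/nₕ with Wₕ = Nₕ/N, N = 31069.
Tier 3: Wₕ = 0.35656120; term = 0.35656120²·(1 − 0.12159235)·63.29/1347 = 0.0052472503.
Tier 2: Wₕ = 0.36183978; term = 0.36183978²·(1 − 0.07418609)·10.15/834 = 0.0014752184.
Tier 4: Wₕ = 0.28159902; term = 0.28159902²·(1 − 0.06515030)·3.43/570 = 4.4609087 × 10^-4.
Sum = 0.0071685596.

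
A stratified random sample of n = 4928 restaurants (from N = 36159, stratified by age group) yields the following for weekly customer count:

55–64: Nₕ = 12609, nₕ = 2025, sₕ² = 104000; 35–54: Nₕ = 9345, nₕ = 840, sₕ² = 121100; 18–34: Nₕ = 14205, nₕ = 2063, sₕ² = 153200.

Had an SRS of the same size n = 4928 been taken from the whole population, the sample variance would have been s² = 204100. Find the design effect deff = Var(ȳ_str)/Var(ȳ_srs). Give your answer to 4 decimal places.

0.6654

Var(ȳ_str) = Σ Wₕ²(1−fₕ)sₕ²/nₕ with Wₕ = Nₕ/36159:
  55–64: (12609/36159)²·(1−2025/12609)·104000/2025 = 5.242108
  35–54: (9345/36159)²·(1−840/9345)·121100/840 = 8.7636628
  18–34: (14205/36159)²·(1−2063/14205)·153200/2063 = 9.7962121
  → Var(ȳ_str) = 23.801983.
Var(ȳ_srs) = (1 − 4928/36159)·204100/4928 = 35.771882.
deff = 23.801983 / 35.771882 = 0.6654.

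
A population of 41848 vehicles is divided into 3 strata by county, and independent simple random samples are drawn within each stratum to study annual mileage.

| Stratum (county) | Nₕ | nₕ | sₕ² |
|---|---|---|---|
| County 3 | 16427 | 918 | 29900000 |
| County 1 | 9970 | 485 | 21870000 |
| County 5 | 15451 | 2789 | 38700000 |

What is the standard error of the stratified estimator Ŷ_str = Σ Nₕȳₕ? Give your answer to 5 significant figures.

3.9086 × 10^6

Var(Ŷ_str) = Σₕ Nₕ²(1 − fₕ)sₕ²/nₕ.
County 3: 16427²·(1 − 918/16427)·29900000/918 = 8.2979452 × 10^12.
County 1: 9970²·(1 − 485/9970)·21870000/485 = 4.2642194 × 10^12.
County 5: 15451²·(1 − 2789/15451)·38700000/2789 = 2.7146969 × 10^12.
Sum = 1.5276862 × 10^13.
SE = √(1.5276862 × 10^13) = 3.9086 × 10^6.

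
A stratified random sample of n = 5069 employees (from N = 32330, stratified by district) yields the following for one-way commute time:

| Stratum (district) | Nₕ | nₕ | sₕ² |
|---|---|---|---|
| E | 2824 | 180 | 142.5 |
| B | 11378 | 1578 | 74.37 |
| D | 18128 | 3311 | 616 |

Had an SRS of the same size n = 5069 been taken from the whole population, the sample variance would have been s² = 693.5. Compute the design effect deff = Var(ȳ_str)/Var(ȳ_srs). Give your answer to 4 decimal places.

Var(ȳ_str) = Σ Wₕ²(1−fₕ)sₕ²/nₕ with Wₕ = Nₕ/32330:
  E: (2824/32330)²·(1−180/2824)·142.5/180 = 0.0056553188
  B: (11378/32330)²·(1−1578/11378)·74.37/1578 = 0.0050277234
  D: (18128/32330)²·(1−3311/18128)·616/3311 = 0.047810171
  → Var(ȳ_str) = 0.058493213.
Var(ȳ_srs) = (1 − 5069/32330)·693.5/5069 = 0.11536133.
deff = 0.058493213 / 0.11536133 = 0.5070.

0.5070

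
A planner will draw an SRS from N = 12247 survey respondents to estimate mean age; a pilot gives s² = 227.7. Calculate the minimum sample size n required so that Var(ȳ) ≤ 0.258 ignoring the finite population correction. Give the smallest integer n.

883

Without fpc, n₀ = s²/D = 227.7/0.258 = 882.5581.
Rounding up, n = 883.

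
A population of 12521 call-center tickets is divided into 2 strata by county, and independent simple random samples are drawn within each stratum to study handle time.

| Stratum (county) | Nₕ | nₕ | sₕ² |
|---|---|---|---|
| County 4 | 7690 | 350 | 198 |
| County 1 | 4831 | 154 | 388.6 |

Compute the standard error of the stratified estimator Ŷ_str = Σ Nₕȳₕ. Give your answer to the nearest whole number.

Var(Ŷ_str) = Σₕ Nₕ²(1 − fₕ)sₕ²/nₕ.
County 4: 7690²·(1 − 350/7690)·198/350 = 3.1931517 × 10^7.
County 1: 4831²·(1 − 154/4831)·388.6/154 = 5.7014653 × 10^7.
Sum = 8.894617 × 10^7.
SE = √(8.894617 × 10^7) = 9431.

9431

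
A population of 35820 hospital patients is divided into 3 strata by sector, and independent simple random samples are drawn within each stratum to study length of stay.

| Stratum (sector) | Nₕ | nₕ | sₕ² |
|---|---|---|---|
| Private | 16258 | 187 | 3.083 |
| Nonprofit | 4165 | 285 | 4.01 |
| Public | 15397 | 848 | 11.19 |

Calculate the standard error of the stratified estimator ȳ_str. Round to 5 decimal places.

0.07641

Var(ȳ_str) = Σₕ Wₕ²(1 − fₕ)sₕ²/nₕ with Wₕ = Nₕ/N, N = 35820.
Private: Wₕ = 0.45388051; term = 0.45388051²·(1 − 0.01150203)·3.083/187 = 0.0033573048.
Nonprofit: Wₕ = 0.11627582; term = 0.11627582²·(1 − 0.06842737)·4.01/285 = 1.772128 × 10^-4.
Public: Wₕ = 0.42984366; term = 0.42984366²·(1 − 0.05507566)·11.19/848 = 0.0023038401.
Sum = 0.0058383577.
SE = √(0.0058383577) = 0.07641.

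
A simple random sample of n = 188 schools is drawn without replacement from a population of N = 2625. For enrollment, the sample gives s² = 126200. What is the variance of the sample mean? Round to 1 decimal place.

623.2

Under SRS without replacement, Var(ȳ) = (1 − f)·s²/n with f = n/N = 188/2625 = 0.07161905.
Var(ȳ) = (1 − 0.07161905)·126200/188 = 0.92838095·671.2766 = 623.20041.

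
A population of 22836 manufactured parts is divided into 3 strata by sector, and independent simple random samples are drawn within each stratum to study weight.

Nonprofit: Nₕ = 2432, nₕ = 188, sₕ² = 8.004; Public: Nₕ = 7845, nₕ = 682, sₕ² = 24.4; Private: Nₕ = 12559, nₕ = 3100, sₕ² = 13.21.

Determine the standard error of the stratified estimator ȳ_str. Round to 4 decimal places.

Var(ȳ_str) = Σₕ Wₕ²(1 − fₕ)sₕ²/nₕ with Wₕ = Nₕ/N, N = 22836.
Nonprofit: Wₕ = 0.10649851; term = 0.10649851²·(1 − 0.07730263)·8.004/188 = 4.4554911 × 10^-4.
Public: Wₕ = 0.34353652; term = 0.34353652²·(1 − 0.08693435)·24.4/682 = 0.0038552565.
Private: Wₕ = 0.54996497; term = 0.54996497²·(1 − 0.24683494)·13.21/3100 = 9.7073646 × 10^-4.
Sum = 0.0052715421.
SE = √(0.0052715421) = 0.0726.

0.0726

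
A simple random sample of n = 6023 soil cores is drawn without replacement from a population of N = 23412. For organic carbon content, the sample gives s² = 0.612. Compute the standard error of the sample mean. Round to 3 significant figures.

Under SRS without replacement, Var(ȳ) = (1 − f)·s²/n with f = n/N = 6023/23412 = 0.25726123.
Var(ȳ) = (1 − 0.25726123)·0.612/6023 = 0.74273877·1.0161049 × 10^-4 = 7.5470052 × 10^-5.
SE(ȳ) = √(7.5470052 × 10^-5) = 0.00869.

0.00869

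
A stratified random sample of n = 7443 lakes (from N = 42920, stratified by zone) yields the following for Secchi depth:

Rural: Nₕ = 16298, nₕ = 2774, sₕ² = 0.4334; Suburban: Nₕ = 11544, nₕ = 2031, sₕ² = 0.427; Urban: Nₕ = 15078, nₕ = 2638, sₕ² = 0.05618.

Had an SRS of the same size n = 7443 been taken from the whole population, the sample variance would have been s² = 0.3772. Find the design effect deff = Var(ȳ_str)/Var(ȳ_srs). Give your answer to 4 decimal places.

0.7972

Var(ȳ_str) = Σ Wₕ²(1−fₕ)sₕ²/nₕ with Wₕ = Nₕ/42920:
  Rural: (16298/42920)²·(1−2774/16298)·0.4334/2774 = 1.8694011 × 10^-5
  Suburban: (11544/42920)²·(1−2031/11544)·0.427/2031 = 1.2533499 × 10^-5
  Urban: (15078/42920)²·(1−2638/15078)·0.05618/2638 = 2.1684611 × 10^-6
  → Var(ȳ_str) = 3.3395971 × 10^-5.
Var(ȳ_srs) = (1 − 7443/42920)·0.3772/7443 = 4.1890046 × 10^-5.
deff = (3.3395971 × 10^-5) / (4.1890046 × 10^-5) = 0.7972.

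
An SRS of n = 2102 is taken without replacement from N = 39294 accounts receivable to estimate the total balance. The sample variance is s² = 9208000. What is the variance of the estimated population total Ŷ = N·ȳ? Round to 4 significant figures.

6.402 × 10^12

Var(Ŷ) = N²·Var(ȳ) = N²·(1 − n/N)·s²/n.
f = 2102/39294 = 0.05349417; Var(ȳ) = 0.94650583·9208000/2102 = 4146.2539.
Var(Ŷ) = 39294² · 4146.2539 = 6.4018925 × 10^12.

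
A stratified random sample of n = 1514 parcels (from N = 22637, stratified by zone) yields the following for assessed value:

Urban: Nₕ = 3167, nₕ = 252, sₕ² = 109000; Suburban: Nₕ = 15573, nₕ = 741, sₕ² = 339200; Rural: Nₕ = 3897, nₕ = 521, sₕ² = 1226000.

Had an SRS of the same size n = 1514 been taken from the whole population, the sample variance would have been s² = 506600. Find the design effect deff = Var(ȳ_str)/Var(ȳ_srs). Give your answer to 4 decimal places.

0.8793

Var(ȳ_str) = Σ Wₕ²(1−fₕ)sₕ²/nₕ with Wₕ = Nₕ/22637:
  Urban: (3167/22637)²·(1−252/3167)·109000/252 = 7.7924646
  Suburban: (15573/22637)²·(1−741/15573)·339200/741 = 206.33452
  Rural: (3897/22637)²·(1−521/3897)·1226000/521 = 60.415427
  → Var(ȳ_str) = 274.54241.
Var(ȳ_srs) = (1 − 1514/22637)·506600/1514 = 312.23101.
deff = 274.54241 / 312.23101 = 0.8793.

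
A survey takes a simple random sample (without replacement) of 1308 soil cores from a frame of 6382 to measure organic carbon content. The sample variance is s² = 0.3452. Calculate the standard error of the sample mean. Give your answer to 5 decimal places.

0.01449

Under SRS without replacement, Var(ȳ) = (1 − f)·s²/n with f = n/N = 1308/6382 = 0.20495143.
Var(ȳ) = (1 − 0.20495143)·0.3452/1308 = 0.79504857·2.6391437 × 10^-4 = 2.0982475 × 10^-4.
SE(ȳ) = √(2.0982475 × 10^-4) = 0.01449.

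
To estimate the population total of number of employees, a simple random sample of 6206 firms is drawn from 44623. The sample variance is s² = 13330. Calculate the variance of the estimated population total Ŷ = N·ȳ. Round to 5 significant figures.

Var(Ŷ) = N²·Var(ȳ) = N²·(1 − n/N)·s²/n.
f = 6206/44623 = 0.13907626; Var(ȳ) = 0.86092374·13330/6206 = 1.8491965.
Var(Ŷ) = 44623² · 1.8491965 = 3.6821425 × 10^9.

3.6821 × 10^9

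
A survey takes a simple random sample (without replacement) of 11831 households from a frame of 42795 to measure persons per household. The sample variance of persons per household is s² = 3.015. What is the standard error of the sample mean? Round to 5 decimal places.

0.01358

Under SRS without replacement, Var(ȳ) = (1 − f)·s²/n with f = n/N = 11831/42795 = 0.27645753.
Var(ȳ) = (1 − 0.27645753)·3.015/11831 = 0.72354247·2.5483898 × 10^-4 = 1.8438683 × 10^-4.
SE(ȳ) = √(1.8438683 × 10^-4) = 0.01358.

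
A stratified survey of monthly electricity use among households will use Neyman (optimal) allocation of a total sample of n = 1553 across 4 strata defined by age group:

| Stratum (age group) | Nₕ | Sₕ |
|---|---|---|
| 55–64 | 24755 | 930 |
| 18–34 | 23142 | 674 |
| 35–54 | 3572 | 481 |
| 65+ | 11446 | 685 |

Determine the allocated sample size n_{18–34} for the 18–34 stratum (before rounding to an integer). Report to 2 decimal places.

Neyman allocation: nₕ = n·NₕSₕ / Σⱼ NⱼSⱼ.
Σ NⱼSⱼ = 24755·930 + 23142·674 + 3572·481 + 11446·685 = 4.81785 × 10^7.
n_{18–34} = 1553·23142·674 / (4.81785 × 10^7) = 502.78.

502.78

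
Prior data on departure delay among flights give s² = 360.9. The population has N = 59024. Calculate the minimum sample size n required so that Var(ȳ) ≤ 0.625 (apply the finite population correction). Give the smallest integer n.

Without fpc, n₀ = s²/D = 360.9/0.625 = 577.4400.
With fpc, (1 − n/N)·s²/n ≤ D requires n ≥ n₀/(1 + n₀/N) = 577.4400/(1 + 577.4400/59024) = 571.8456.
Rounding up, n = 572.

572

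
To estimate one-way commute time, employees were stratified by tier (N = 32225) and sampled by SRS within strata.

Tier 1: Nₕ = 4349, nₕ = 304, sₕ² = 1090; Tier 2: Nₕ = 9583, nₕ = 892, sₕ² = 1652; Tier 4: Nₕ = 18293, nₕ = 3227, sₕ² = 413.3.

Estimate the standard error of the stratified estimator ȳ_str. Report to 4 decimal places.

Var(ȳ_str) = Σₕ Wₕ²(1 − fₕ)sₕ²/nₕ with Wₕ = Nₕ/N, N = 32225.
Tier 1: Wₕ = 0.13495733; term = 0.13495733²·(1 − 0.06990113)·1090/304 = 0.060740029.
Tier 2: Wₕ = 0.29737781; term = 0.29737781²·(1 − 0.09308150)·1652/892 = 0.14853561.
Tier 4: Wₕ = 0.56766486; term = 0.56766486²·(1 − 0.17640628)·413.3/3227 = 0.033990964.
Sum = 0.2432666.
SE = √(0.2432666) = 0.4932.

0.4932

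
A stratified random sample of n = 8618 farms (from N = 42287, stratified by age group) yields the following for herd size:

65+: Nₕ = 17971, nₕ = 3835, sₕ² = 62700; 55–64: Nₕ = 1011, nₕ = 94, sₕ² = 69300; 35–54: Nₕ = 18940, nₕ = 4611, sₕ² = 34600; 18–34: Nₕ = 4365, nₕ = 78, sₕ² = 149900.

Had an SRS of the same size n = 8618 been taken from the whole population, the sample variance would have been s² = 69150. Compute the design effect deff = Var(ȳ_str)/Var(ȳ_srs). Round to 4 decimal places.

Var(ȳ_str) = Σ Wₕ²(1−fₕ)sₕ²/nₕ with Wₕ = Nₕ/42287:
  65+: (17971/42287)²·(1−3835/17971)·62700/3835 = 2.3226683
  55–64: (1011/42287)²·(1−94/1011)·69300/94 = 0.38221887
  35–54: (18940/42287)²·(1−4611/18940)·34600/4611 = 1.138841
  18–34: (4365/42287)²·(1−78/4365)·149900/78 = 20.110877
  → Var(ȳ_str) = 23.954605.
Var(ȳ_srs) = (1 − 8618/42287)·69150/8618 = 6.3886491.
deff = 23.954605 / 6.3886491 = 3.7496.

3.7496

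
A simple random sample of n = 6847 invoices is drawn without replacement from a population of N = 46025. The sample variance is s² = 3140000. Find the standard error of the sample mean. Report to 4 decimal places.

19.7578

Under SRS without replacement, Var(ȳ) = (1 − f)·s²/n with f = n/N = 6847/46025 = 0.14876697.
Var(ȳ) = (1 − 0.14876697)·3140000/6847 = 0.85123303·458.59501 = 390.37121.
SE(ȳ) = √(390.37121) = 19.7578.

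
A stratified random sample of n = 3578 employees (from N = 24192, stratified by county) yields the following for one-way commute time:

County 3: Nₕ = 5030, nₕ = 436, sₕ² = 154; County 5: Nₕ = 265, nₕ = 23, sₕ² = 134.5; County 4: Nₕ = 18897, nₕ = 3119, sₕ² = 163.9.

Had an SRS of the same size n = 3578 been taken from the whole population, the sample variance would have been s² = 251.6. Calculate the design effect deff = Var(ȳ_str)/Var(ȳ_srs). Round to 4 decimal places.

0.6902

Var(ȳ_str) = Σ Wₕ²(1−fₕ)sₕ²/nₕ with Wₕ = Nₕ/24192:
  County 3: (5030/24192)²·(1−436/5030)·154/436 = 0.013946
  County 5: (265/24192)²·(1−23/265)·134.5/23 = 6.4078471 × 10^-4
  County 4: (18897/24192)²·(1−3119/18897)·163.9/3119 = 0.026771016
  → Var(ȳ_str) = 0.041357801.
Var(ȳ_srs) = (1 − 3578/24192)·251.6/3578 = 0.059918481.
deff = 0.041357801 / 0.059918481 = 0.6902.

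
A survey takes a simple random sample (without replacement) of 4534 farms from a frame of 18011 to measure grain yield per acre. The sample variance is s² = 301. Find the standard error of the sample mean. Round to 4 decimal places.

Under SRS without replacement, Var(ȳ) = (1 − f)·s²/n with f = n/N = 4534/18011 = 0.25173505.
Var(ȳ) = (1 − 0.25173505)·301/4534 = 0.74826495·0.066387296 = 0.049675287.
SE(ȳ) = √(0.049675287) = 0.2229.

0.2229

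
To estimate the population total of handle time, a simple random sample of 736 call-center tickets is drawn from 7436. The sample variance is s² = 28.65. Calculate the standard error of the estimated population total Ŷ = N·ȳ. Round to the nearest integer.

Var(Ŷ) = N²·Var(ȳ) = N²·(1 − n/N)·s²/n.
f = 736/7436 = 0.09897795; Var(ȳ) = 0.90102205·28.65/736 = 0.035073753.
Var(Ŷ) = 7436² · 0.035073753 = 1.9393715 × 10^6.
SE(Ŷ) = √(1.9393715 × 10^6) = 1393.

1393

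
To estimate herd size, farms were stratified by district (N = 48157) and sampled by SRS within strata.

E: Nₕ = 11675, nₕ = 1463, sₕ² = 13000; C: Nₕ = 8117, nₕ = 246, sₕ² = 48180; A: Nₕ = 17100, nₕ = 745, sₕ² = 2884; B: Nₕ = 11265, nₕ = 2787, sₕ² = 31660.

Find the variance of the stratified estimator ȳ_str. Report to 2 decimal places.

6.79

Var(ȳ_str) = Σₕ Wₕ²(1 − fₕ)sₕ²/nₕ with Wₕ = Nₕ/N, N = 48157.
E: Wₕ = 0.24243620; term = 0.24243620²·(1 − 0.12531049)·13000/1463 = 0.45682291.
C: Wₕ = 0.16855286; term = 0.16855286²·(1 − 0.03030676)·48180/246 = 5.395582.
A: Wₕ = 0.35508856; term = 0.35508856²·(1 − 0.04356725)·2884/745 = 0.46683864.
B: Wₕ = 0.23392238; term = 0.23392238²·(1 − 0.24740346)·31660/2787 = 0.46782099.
Sum = 6.7870645.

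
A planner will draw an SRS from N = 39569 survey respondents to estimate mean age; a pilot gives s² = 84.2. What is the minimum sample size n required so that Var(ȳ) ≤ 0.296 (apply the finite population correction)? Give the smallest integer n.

Without fpc, n₀ = s²/D = 84.2/0.296 = 284.4595.
With fpc, (1 − n/N)·s²/n ≤ D requires n ≥ n₀/(1 + n₀/N) = 284.4595/(1 + 284.4595/39569) = 282.4291.
Rounding up, n = 283.

283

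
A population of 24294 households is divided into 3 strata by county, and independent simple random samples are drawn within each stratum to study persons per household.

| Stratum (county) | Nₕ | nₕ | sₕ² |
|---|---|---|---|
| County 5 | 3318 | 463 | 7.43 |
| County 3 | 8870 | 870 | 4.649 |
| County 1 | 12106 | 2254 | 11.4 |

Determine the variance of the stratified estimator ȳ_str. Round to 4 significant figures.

Var(ȳ_str) = Σₕ Wₕ²(1 − fₕ)sₕ²/nₕ with Wₕ = Nₕ/N, N = 24294.
County 5: Wₕ = 0.13657693; term = 0.13657693²·(1 − 0.13954189)·7.43/463 = 2.5756821 × 10^-4.
County 3: Wₕ = 0.36511073; term = 0.36511073²·(1 − 0.09808343)·4.649/870 = 6.4247443 × 10^-4.
County 1: Wₕ = 0.49831234; term = 0.49831234²·(1 − 0.18618867)·11.4/2254 = 0.0010220637.
Sum = 0.0019221063.

0.001922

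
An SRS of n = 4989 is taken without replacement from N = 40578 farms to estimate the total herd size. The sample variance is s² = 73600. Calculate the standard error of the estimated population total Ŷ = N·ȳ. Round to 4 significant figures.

146000

Var(Ŷ) = N²·Var(ȳ) = N²·(1 − n/N)·s²/n.
f = 4989/40578 = 0.12294840; Var(ȳ) = 0.87705160·73600/4989 = 12.938665.
Var(Ŷ) = 40578² · 12.938665 = 2.130447 × 10^10.
SE(Ŷ) = √(2.130447 × 10^10) = 146000.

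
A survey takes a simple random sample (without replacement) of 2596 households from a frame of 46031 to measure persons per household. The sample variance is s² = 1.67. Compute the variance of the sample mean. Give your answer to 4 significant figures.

Under SRS without replacement, Var(ȳ) = (1 − f)·s²/n with f = n/N = 2596/46031 = 0.05639678.
Var(ȳ) = (1 − 0.05639678)·1.67/2596 = 0.94360322·6.4329738 × 10^-4 = 6.0701748 × 10^-4.

6.070 × 10^-4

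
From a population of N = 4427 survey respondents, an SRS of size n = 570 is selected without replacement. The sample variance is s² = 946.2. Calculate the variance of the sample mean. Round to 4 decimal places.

Under SRS without replacement, Var(ȳ) = (1 − f)·s²/n with f = n/N = 570/4427 = 0.12875536.
Var(ȳ) = (1 − 0.12875536)·946.2/570 = 0.87124464·1.66 = 1.4462661.

1.4463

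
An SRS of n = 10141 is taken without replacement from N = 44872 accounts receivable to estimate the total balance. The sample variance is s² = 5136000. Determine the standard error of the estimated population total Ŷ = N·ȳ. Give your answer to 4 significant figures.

Var(Ŷ) = N²·Var(ȳ) = N²·(1 − n/N)·s²/n.
f = 10141/44872 = 0.22599840; Var(ȳ) = 0.77400160·5136000/10141 = 392.00002.
Var(Ŷ) = 44872² · 392.00002 = 7.8929062 × 10^11.
SE(Ŷ) = √(7.8929062 × 10^11) = 888400.

888400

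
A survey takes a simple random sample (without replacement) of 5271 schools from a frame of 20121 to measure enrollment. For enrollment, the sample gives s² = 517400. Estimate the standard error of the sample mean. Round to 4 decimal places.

Under SRS without replacement, Var(ȳ) = (1 − f)·s²/n with f = n/N = 5271/20121 = 0.26196511.
Var(ȳ) = (1 − 0.26196511)·517400/5271 = 0.73803489·98.159742 = 72.445314.
SE(ȳ) = √(72.445314) = 8.5115.

8.5115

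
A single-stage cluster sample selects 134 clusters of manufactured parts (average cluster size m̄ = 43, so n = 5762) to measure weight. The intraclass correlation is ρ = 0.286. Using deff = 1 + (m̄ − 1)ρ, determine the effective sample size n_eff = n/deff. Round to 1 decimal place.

442.8

deff = 1 + (43 − 1)·0.286 = 1 + 12.012 = 13.012.
n_eff = 5762 / 13.012 = 442.8.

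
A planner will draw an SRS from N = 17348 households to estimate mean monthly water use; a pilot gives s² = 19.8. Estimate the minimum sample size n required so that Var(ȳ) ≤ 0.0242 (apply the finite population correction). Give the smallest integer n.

Without fpc, n₀ = s²/D = 19.8/0.0242 = 818.1818.
With fpc, (1 − n/N)·s²/n ≤ D requires n ≥ n₀/(1 + n₀/N) = 818.1818/(1 + 818.1818/17348) = 781.3319.
Rounding up, n = 782.

782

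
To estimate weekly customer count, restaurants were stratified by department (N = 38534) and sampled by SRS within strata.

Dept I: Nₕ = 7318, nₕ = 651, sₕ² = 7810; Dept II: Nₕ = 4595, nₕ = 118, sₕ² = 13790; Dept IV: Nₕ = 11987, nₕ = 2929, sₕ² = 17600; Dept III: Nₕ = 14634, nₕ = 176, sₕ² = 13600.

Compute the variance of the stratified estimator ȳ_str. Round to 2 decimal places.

13.46

Var(ȳ_str) = Σₕ Wₕ²(1 − fₕ)sₕ²/nₕ with Wₕ = Nₕ/N, N = 38534.
Dept I: Wₕ = 0.18991021; term = 0.18991021²·(1 − 0.08895873)·7810/651 = 0.3941892.
Dept II: Wₕ = 0.11924534; term = 0.11924534²·(1 − 0.02568009)·13790/118 = 1.6190739.
Dept IV: Wₕ = 0.31107593; term = 0.31107593²·(1 − 0.24434804)·17600/2929 = 0.43938774.
Dept III: Wₕ = 0.37976852; term = 0.37976852²·(1 − 0.01202679)·13600/176 = 11.010558.
Sum = 13.463209.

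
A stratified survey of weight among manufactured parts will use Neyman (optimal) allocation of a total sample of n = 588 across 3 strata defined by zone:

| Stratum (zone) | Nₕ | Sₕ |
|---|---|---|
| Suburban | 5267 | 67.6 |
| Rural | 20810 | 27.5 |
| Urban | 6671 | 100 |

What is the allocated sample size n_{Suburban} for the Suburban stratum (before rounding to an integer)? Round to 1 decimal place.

131.2

Neyman allocation: nₕ = n·NₕSₕ / Σⱼ NⱼSⱼ.
Σ NⱼSⱼ = 5267·67.6 + 20810·27.5 + 6671·100 = 1.5954242 × 10^6.
n_{Suburban} = 588·5267·67.6 / (1.5954242 × 10^6) = 131.2.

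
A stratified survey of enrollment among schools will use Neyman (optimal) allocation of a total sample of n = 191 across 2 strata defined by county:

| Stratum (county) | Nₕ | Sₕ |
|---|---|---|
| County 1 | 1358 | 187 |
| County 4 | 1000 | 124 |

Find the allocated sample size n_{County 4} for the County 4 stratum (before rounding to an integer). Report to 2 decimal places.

62.67

Neyman allocation: nₕ = n·NₕSₕ / Σⱼ NⱼSⱼ.
Σ NⱼSⱼ = 1358·187 + 1000·124 = 377946.
n_{County 4} = 191·1000·124 / 377946 = 62.67.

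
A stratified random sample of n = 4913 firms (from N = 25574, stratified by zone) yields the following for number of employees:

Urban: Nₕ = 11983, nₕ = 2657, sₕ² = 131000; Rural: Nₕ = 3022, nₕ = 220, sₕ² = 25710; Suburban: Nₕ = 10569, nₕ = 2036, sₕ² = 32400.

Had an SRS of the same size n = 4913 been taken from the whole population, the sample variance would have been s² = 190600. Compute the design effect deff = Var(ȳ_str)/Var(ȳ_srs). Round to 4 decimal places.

Var(ȳ_str) = Σ Wₕ²(1−fₕ)sₕ²/nₕ with Wₕ = Nₕ/25574:
  Urban: (11983/25574)²·(1−2657/11983)·131000/2657 = 8.4244856
  Rural: (3022/25574)²·(1−220/3022)·25710/220 = 1.51302
  Suburban: (10569/25574)²·(1−2036/10569)·32400/2036 = 2.1943483
  → Var(ȳ_str) = 12.131854.
Var(ȳ_srs) = (1 − 4913/25574)·190600/4913 = 31.342152.
deff = 12.131854 / 31.342152 = 0.3871.

0.3871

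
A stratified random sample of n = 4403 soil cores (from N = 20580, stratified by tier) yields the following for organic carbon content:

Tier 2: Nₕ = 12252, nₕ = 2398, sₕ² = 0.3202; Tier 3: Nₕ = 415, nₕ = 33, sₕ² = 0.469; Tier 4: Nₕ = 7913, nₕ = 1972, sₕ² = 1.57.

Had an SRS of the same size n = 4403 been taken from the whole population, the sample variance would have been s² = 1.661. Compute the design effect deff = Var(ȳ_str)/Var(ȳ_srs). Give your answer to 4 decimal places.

0.4443

Var(ȳ_str) = Σ Wₕ²(1−fₕ)sₕ²/nₕ with Wₕ = Nₕ/20580:
  Tier 2: (12252/20580)²·(1−2398/12252)·0.3202/2398 = 3.8062819 × 10^-5
  Tier 3: (415/20580)²·(1−33/415)·0.469/33 = 5.3196079 × 10^-6
  Tier 4: (7913/20580)²·(1−1972/7913)·1.57/1972 = 8.8369565 × 10^-5
  → Var(ȳ_str) = 1.3175199 × 10^-4.
Var(ȳ_srs) = (1 − 4403/20580)·1.661/4403 = 2.9653336 × 10^-4.
deff = (1.3175199 × 10^-4) / (2.9653336 × 10^-4) = 0.4443.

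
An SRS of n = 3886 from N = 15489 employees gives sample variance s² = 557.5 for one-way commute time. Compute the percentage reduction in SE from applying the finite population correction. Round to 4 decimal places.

f = n/N = 3886/15489 = 0.25088773.
SE_no-fpc = √(s²/n) = 0.37876604; SE_fpc = √((1−f)s²/n) = 0.32782683.
Ratio = √(1−f) = 0.86551272. Reduction = 100·(1 − 0.86551272) = 13.4487%.

13.4487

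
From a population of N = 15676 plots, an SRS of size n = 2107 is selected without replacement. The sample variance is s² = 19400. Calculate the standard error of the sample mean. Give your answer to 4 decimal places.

Under SRS without replacement, Var(ȳ) = (1 − f)·s²/n with f = n/N = 2107/15676 = 0.13440929.
Var(ȳ) = (1 − 0.13440929)·19400/2107 = 0.86559071·9.2074039 = 7.9698433.
SE(ȳ) = √(7.9698433) = 2.8231.

2.8231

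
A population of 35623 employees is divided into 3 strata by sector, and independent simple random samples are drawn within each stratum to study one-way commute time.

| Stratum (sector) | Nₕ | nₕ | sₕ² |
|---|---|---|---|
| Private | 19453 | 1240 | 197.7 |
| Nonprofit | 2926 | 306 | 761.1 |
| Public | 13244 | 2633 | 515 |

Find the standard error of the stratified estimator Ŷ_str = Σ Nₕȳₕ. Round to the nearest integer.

10151

Var(Ŷ_str) = Σₕ Nₕ²(1 − fₕ)sₕ²/nₕ.
Private: 19453²·(1 − 1240/19453)·197.7/1240 = 5.6487592 × 10^7.
Nonprofit: 2926²·(1 − 306/2926)·761.1/306 = 1.9067595 × 10^7.
Public: 13244²·(1 − 2633/13244)·515/2633 = 2.7487286 × 10^7.
Sum = 1.0304247 × 10^8.
SE = √(1.0304247 × 10^8) = 10151.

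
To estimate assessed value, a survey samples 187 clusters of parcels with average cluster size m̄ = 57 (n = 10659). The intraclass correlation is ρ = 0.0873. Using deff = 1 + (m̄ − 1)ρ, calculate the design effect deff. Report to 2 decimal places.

deff = 1 + (57 − 1)·0.0873 = 1 + 4.8888 = 5.8888.

5.89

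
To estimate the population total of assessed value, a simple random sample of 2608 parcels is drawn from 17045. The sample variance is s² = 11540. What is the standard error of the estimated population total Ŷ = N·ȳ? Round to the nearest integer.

Var(Ŷ) = N²·Var(ȳ) = N²·(1 − n/N)·s²/n.
f = 2608/17045 = 0.15300675; Var(ȳ) = 0.84699325·11540/2608 = 3.7478152.
Var(Ŷ) = 17045² · 3.7478152 = 1.0888603 × 10^9.
SE(Ŷ) = √(1.0888603 × 10^9) = 32998.

32998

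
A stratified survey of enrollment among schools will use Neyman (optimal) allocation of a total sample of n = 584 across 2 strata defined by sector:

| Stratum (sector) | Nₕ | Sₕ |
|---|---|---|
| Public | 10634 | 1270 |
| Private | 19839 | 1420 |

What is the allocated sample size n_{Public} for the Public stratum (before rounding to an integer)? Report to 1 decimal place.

Neyman allocation: nₕ = n·NₕSₕ / Σⱼ NⱼSⱼ.
Σ NⱼSⱼ = 10634·1270 + 19839·1420 = 4.167656 × 10^7.
n_{Public} = 584·10634·1270 / (4.167656 × 10^7) = 189.2.

189.2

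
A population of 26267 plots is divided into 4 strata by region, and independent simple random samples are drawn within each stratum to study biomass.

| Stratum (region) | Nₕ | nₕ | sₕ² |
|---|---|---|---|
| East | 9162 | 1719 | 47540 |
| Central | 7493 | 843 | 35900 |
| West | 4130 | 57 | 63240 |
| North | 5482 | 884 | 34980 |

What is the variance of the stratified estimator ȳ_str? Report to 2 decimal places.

Var(ȳ_str) = Σₕ Wₕ²(1 − fₕ)sₕ²/nₕ with Wₕ = Nₕ/N, N = 26267.
East: Wₕ = 0.34880268; term = 0.34880268²·(1 − 0.18762279)·47540/1719 = 2.7333841.
Central: Wₕ = 0.28526288; term = 0.28526288²·(1 − 0.11250500)·35900/843 = 3.0755536.
West: Wₕ = 0.15723151; term = 0.15723151²·(1 − 0.01380145)·63240/57 = 27.04958.
North: Wₕ = 0.20870294; term = 0.20870294²·(1 − 0.16125502)·34980/884 = 1.4456215.
Sum = 34.304139.

34.30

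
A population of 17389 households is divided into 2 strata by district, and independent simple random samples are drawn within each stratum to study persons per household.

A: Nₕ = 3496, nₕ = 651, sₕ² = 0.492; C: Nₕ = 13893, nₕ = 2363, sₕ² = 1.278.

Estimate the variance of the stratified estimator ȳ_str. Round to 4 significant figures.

3.114 × 10^-4

Var(ȳ_str) = Σₕ Wₕ²(1 − fₕ)sₕ²/nₕ with Wₕ = Nₕ/N, N = 17389.
A: Wₕ = 0.20104664; term = 0.20104664²·(1 − 0.18621281)·0.492/651 = 2.4859283 × 10^-5.
C: Wₕ = 0.79895336; term = 0.79895336²·(1 − 0.17008565)·1.278/2363 = 2.8651229 × 10^-4.
Sum = 3.1137157 × 10^-4.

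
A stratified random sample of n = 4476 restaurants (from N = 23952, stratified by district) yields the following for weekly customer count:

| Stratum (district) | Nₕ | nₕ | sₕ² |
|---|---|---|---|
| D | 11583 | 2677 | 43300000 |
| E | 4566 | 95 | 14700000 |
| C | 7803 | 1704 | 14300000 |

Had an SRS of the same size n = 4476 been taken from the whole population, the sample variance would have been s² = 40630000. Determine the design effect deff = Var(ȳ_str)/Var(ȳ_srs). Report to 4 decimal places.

1.2344

Var(ȳ_str) = Σ Wₕ²(1−fₕ)sₕ²/nₕ with Wₕ = Nₕ/23952:
  D: (11583/23952)²·(1−2677/11583)·43300000/2677 = 2908.4373
  E: (4566/23952)²·(1−95/4566)·14700000/95 = 5506.1843
  C: (7803/23952)²·(1−1704/7803)·14300000/1704 = 696.15047
  → Var(ȳ_str) = 9110.7721.
Var(ȳ_srs) = (1 − 4476/23952)·40630000/4476 = 7380.9919.
deff = 9110.7721 / 7380.9919 = 1.2344.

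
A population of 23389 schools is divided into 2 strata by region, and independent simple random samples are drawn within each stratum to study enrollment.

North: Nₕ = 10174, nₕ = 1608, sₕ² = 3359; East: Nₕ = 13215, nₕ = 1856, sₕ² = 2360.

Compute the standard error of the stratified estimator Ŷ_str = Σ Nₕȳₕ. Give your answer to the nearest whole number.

Var(Ŷ_str) = Σₕ Nₕ²(1 − fₕ)sₕ²/nₕ.
North: 10174²·(1 − 1608/10174)·3359/1608 = 1.8205129 × 10^8.
East: 13215²·(1 − 1856/13215)·2360/1856 = 1.9087159 × 10^8.
Sum = 3.7292288 × 10^8.
SE = √(3.7292288 × 10^8) = 19311.

19311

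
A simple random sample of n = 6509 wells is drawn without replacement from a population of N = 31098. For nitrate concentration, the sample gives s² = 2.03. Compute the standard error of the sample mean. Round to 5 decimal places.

0.01570

Under SRS without replacement, Var(ȳ) = (1 − f)·s²/n with f = n/N = 6509/31098 = 0.20930606.
Var(ȳ) = (1 − 0.20930606)·2.03/6509 = 0.79069394·3.1187586 × 10^-4 = 2.4659835 × 10^-4.
SE(ȳ) = √(2.4659835 × 10^-4) = 0.01570.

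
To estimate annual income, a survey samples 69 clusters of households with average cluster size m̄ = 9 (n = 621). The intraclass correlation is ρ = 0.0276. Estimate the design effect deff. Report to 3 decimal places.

1.221

deff = 1 + (9 − 1)·0.0276 = 1 + 0.2208 = 1.2208.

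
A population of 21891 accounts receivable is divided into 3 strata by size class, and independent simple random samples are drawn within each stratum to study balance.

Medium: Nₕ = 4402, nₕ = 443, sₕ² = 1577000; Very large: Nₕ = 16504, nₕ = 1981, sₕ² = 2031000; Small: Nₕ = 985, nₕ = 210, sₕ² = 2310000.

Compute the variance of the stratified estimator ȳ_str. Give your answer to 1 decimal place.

Var(ȳ_str) = Σₕ Wₕ²(1 − fₕ)sₕ²/nₕ with Wₕ = Nₕ/N, N = 21891.
Medium: Wₕ = 0.20108720; term = 0.20108720²·(1 − 0.10063607)·1577000/443 = 129.45902.
Very large: Wₕ = 0.75391713; term = 0.75391713²·(1 − 0.12003151)·2031000/1981 = 512.7903.
Small: Wₕ = 0.04499566; term = 0.04499566²·(1 − 0.21319797)·2310000/210 = 17.522635.
Sum = 659.77196.

659.8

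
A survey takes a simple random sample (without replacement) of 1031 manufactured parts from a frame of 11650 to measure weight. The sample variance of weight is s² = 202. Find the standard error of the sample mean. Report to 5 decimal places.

Under SRS without replacement, Var(ȳ) = (1 − f)·s²/n with f = n/N = 1031/11650 = 0.08849785.
Var(ȳ) = (1 − 0.08849785)·202/1031 = 0.91150215·0.19592629 = 0.17858723.
SE(ȳ) = √(0.17858723) = 0.42260.

0.42260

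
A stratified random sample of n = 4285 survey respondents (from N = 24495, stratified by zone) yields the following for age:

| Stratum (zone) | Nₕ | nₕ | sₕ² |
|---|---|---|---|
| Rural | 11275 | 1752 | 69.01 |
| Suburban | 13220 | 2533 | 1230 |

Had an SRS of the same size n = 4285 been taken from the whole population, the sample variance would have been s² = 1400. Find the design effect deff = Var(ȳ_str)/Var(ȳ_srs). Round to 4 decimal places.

Var(ȳ_str) = Σ Wₕ²(1−fₕ)sₕ²/nₕ with Wₕ = Nₕ/24495:
  Rural: (11275/24495)²·(1−1752/11275)·69.01/1752 = 0.0070487705
  Suburban: (13220/24495)²·(1−2533/13220)·1230/2533 = 0.11434108
  → Var(ȳ_str) = 0.12138985.
Var(ȳ_srs) = (1 − 4285/24495)·1400/4285 = 0.2695666.
deff = 0.12138985 / 0.2695666 = 0.4503.

0.4503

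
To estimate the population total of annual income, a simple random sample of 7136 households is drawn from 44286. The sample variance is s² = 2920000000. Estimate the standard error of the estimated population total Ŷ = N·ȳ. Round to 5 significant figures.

Var(Ŷ) = N²·Var(ȳ) = N²·(1 − n/N)·s²/n.
f = 7136/44286 = 0.16113444; Var(ȳ) = 0.83886556·2920000000/7136 = 343257.77.
Var(Ŷ) = 44286² · 343257.77 = 6.7321423 × 10^14.
SE(Ŷ) = √(6.7321423 × 10^14) = 2.5946 × 10^7.

2.5946 × 10^7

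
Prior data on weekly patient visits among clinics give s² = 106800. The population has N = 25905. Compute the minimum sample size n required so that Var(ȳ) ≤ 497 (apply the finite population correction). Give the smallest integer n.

214

Without fpc, n₀ = s²/D = 106800/497 = 214.8893.
With fpc, (1 − n/N)·s²/n ≤ D requires n ≥ n₀/(1 + n₀/N) = 214.8893/(1 + 214.8893/25905) = 213.1214.
Rounding up, n = 214.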